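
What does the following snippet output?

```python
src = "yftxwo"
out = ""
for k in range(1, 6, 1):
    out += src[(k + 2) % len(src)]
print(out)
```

xwoyf

k=1: add src[3]='x' → 'x'
k=2: add src[4]='w' → 'xw'
k=3: add src[5]='o' → 'xwo'
k=4: add src[0]='y' → 'xwoy'
k=5: add src[1]='f' → 'xwoyf'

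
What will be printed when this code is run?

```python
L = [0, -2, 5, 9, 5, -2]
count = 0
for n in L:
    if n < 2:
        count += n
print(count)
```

-4

n=0: <2, count = 0+0 = 0
n=-2: <2, count = 0+(-2) = -2
n=5: not <2
n=9: not <2
n=5: not <2
n=-2: <2, count = (-2)+(-2) = -4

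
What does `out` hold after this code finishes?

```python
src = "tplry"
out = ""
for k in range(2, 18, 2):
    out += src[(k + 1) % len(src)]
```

'rtlyprtl'

k=2: add src[3]='r' → 'r'
k=4: add src[0]='t' → 'rt'
k=6: add src[2]='l' → 'rtl'
k=8: add src[4]='y' → 'rtly'
k=10: add src[1]='p' → 'rtlyp'
k=12: add src[3]='r' → 'rtlypr'
k=14: add src[0]='t' → 'rtlyprt'
k=16: add src[2]='l' → 'rtlyprtl'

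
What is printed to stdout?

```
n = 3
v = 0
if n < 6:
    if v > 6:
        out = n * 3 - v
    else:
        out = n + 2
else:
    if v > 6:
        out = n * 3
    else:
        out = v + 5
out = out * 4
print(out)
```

20

n=3, v=0
n < 6 is True; v > 6 is False
→ out = n + 2 = 5
out = 5*4 = 20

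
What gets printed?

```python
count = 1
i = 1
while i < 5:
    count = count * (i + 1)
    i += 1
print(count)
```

i=1: count = 1*2 = 2
i=2: count = 2*3 = 6
i=3: count = 6*4 = 24
i=4: count = 24*5 = 120

120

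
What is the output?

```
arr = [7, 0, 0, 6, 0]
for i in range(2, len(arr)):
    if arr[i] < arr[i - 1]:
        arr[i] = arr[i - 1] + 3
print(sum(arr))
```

i=2: 0>=0, unchanged → [7, 0, 0, 6, 0]
i=3: 6>=0, unchanged → [7, 0, 0, 6, 0]
i=4: 0<6, arr[4] = 6+3 = 9 → [7, 0, 0, 6, 9]
sum = 22

22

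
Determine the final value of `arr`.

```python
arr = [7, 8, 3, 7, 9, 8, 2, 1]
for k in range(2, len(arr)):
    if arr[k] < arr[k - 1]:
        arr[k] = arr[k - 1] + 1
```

[7, 8, 9, 10, 11, 12, 13, 14]

k=2: 3<8, arr[2] = 8+1 = 9 → [7, 8, 9, 7, 9, 8, 2, 1]
k=3: 7<9, arr[3] = 9+1 = 10 → [7, 8, 9, 10, 9, 8, 2, 1]
k=4: 9<10, arr[4] = 10+1 = 11 → [7, 8, 9, 10, 11, 8, 2, 1]
k=5: 8<11, arr[5] = 11+1 = 12 → [7, 8, 9, 10, 11, 12, 2, 1]
k=6: 2<12, arr[6] = 12+1 = 13 → [7, 8, 9, 10, 11, 12, 13, 1]
k=7: 1<13, arr[7] = 13+1 = 14 → [7, 8, 9, 10, 11, 12, 13, 14]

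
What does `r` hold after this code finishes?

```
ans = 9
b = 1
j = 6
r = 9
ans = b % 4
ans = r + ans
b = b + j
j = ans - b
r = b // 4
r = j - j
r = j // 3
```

ans = 1%4 = 1
ans = 9+1 = 10
b = 1+6 = 7
j = 10-7 = 3
r = 7//4 = 1
r = 3-3 = 0
r = 3//3 = 1

1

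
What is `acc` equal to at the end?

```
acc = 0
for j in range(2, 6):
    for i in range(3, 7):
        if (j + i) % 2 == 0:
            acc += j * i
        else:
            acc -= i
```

j=2,i=3: odd sum, acc = 0-3 = -3
j=2,i=4: even sum, acc = (-3)+8 = 5
j=2,i=5: odd sum, acc = 5-5 = 0
j=2,i=6: even sum, acc = 0+12 = 12
j=3,i=3: even sum, acc = 12+9 = 21
j=3,i=4: odd sum, acc = 21-4 = 17
j=3,i=5: even sum, acc = 17+15 = 32
j=3,i=6: odd sum, acc = 32-6 = 26
j=4,i=3: odd sum, acc = 26-3 = 23
j=4,i=4: even sum, acc = 23+16 = 39
j=4,i=5: odd sum, acc = 39-5 = 34
j=4,i=6: even sum, acc = 34+24 = 58
j=5,i=3: even sum, acc = 58+15 = 73
j=5,i=4: odd sum, acc = 73-4 = 69
j=5,i=5: even sum, acc = 69+25 = 94
j=5,i=6: odd sum, acc = 94-6 = 88

88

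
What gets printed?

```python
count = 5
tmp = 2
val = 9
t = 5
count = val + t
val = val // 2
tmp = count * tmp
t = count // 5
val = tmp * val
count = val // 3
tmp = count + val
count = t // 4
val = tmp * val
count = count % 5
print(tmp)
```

count = 9+5 = 14
val = 9//2 = 4
tmp = 14*2 = 28
t = 14//5 = 2
val = 28*4 = 112
count = 112//3 = 37
tmp = 37+112 = 149
count = 2//4 = 0
val = 149*112 = 16688
count = 0%5 = 0

149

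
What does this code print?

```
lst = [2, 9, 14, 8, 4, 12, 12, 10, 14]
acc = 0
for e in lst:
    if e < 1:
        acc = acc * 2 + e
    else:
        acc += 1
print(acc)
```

9

e=2: not <1, acc = 0+1 = 1
e=9: not <1, acc = 1+1 = 2
e=14: not <1, acc = 2+1 = 3
e=8: not <1, acc = 3+1 = 4
e=4: not <1, acc = 4+1 = 5
e=12: not <1, acc = 5+1 = 6
e=12: not <1, acc = 6+1 = 7
e=10: not <1, acc = 7+1 = 8
e=14: not <1, acc = 8+1 = 9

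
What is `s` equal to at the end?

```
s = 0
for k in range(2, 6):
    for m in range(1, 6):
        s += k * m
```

210

k=2,m=1: s = 0+2 = 2
k=2,m=2: s = 2+4 = 6
k=2,m=3: s = 6+6 = 12
k=2,m=4: s = 12+8 = 20
k=2,m=5: s = 20+10 = 30
k=3,m=1: s = 30+3 = 33
k=3,m=2: s = 33+6 = 39
k=3,m=3: s = 39+9 = 48
k=3,m=4: s = 48+12 = 60
k=3,m=5: s = 60+15 = 75
k=4,m=1: s = 75+4 = 79
k=4,m=2: s = 79+8 = 87
k=4,m=3: s = 87+12 = 99
k=4,m=4: s = 99+16 = 115
k=4,m=5: s = 115+20 = 135
k=5,m=1: s = 135+5 = 140
k=5,m=2: s = 140+10 = 150
k=5,m=3: s = 150+15 = 165
k=5,m=4: s = 165+20 = 185
k=5,m=5: s = 185+25 = 210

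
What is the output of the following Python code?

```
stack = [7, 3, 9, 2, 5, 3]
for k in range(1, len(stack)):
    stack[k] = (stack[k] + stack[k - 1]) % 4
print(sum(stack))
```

k=1: stack[1] = (3+7)%4 = 2 → [7, 2, 9, 2, 5, 3]
k=2: stack[2] = (9+2)%4 = 3 → [7, 2, 3, 2, 5, 3]
k=3: stack[3] = (2+3)%4 = 1 → [7, 2, 3, 1, 5, 3]
k=4: stack[4] = (5+1)%4 = 2 → [7, 2, 3, 1, 2, 3]
k=5: stack[5] = (3+2)%4 = 1 → [7, 2, 3, 1, 2, 1]
sum = 16

16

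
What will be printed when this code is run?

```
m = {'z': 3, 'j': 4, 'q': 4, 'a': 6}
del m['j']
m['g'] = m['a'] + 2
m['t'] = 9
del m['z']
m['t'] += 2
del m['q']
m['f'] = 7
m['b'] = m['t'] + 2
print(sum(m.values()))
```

45

del 'j' → {'z': 3, 'q': 4, 'a': 6}
m['g'] = m['a']+2 = 8 → {'z': 3, 'q': 4, 'a': 6, 'g': 8}
m['t'] = 9 → {'z': 3, 'q': 4, 'a': 6, 'g': 8, 't': 9}
del 'z' → {'q': 4, 'a': 6, 'g': 8, 't': 9}
m['t'] = 9+2 = 11 → {'q': 4, 'a': 6, 'g': 8, 't': 11}
del 'q' → {'a': 6, 'g': 8, 't': 11}
m['f'] = 7 → {'a': 6, 'g': 8, 't': 11, 'f': 7}
m['b'] = m['t']+2 = 13 → {'a': 6, 'g': 8, 't': 11, 'f': 7, 'b': 13}
sum of values = 45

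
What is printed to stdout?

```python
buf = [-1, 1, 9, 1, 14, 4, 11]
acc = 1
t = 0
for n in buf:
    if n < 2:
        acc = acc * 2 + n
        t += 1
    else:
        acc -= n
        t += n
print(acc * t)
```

n=-1: <2, acc = 1*2+(-1) = 1; t=1
n=1: <2, acc = 1*2+1 = 3; t=2
n=9: not <2, acc = 3-9 = -6; t=11
n=1: <2, acc = (-6)*2+1 = -11; t=12
n=14: not <2, acc = (-11)-14 = -25; t=26
n=4: not <2, acc = (-25)-4 = -29; t=30
n=11: not <2, acc = (-29)-11 = -40; t=41
acc*t = (-40)*41 = -1640

-1640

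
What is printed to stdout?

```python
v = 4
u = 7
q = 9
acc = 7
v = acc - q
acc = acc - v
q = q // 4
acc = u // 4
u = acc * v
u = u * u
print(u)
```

4

v = 7-9 = -2
acc = 7-(-2) = 9
q = 9//4 = 2
acc = 7//4 = 1
u = 1*(-2) = -2
u = (-2)*(-2) = 4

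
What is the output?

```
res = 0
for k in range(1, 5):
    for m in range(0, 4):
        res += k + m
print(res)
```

64

k=1,m=0: res = 0+1 = 1
k=1,m=1: res = 1+2 = 3
k=1,m=2: res = 3+3 = 6
k=1,m=3: res = 6+4 = 10
k=2,m=0: res = 10+2 = 12
k=2,m=1: res = 12+3 = 15
k=2,m=2: res = 15+4 = 19
k=2,m=3: res = 19+5 = 24
k=3,m=0: res = 24+3 = 27
k=3,m=1: res = 27+4 = 31
k=3,m=2: res = 31+5 = 36
k=3,m=3: res = 36+6 = 42
k=4,m=0: res = 42+4 = 46
k=4,m=1: res = 46+5 = 51
k=4,m=2: res = 51+6 = 57
k=4,m=3: res = 57+7 = 64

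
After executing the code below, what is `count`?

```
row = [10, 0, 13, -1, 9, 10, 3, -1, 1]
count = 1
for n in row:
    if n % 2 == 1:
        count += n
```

n=10: not odd
n=0: not odd
n=13: odd, count = 1+13 = 14
n=-1: odd, count = 14+(-1) = 13
n=9: odd, count = 13+9 = 22
n=10: not odd
n=3: odd, count = 22+3 = 25
n=-1: odd, count = 25+(-1) = 24
n=1: odd, count = 24+1 = 25

25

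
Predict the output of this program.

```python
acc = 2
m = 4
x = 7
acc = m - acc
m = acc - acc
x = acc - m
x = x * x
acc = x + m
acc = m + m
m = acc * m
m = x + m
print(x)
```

4

acc = 4-2 = 2
m = 2-2 = 0
x = 2-0 = 2
x = 2*2 = 4
acc = 4+0 = 4
acc = 0+0 = 0
m = 0*0 = 0
m = 4+0 = 4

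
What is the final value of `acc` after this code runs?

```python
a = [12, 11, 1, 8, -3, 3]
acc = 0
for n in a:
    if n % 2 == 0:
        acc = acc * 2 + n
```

n=12: even, acc = 0*2+12 = 12
n=11: not even
n=1: not even
n=8: even, acc = 12*2+8 = 32
n=-3: not even
n=3: not even

32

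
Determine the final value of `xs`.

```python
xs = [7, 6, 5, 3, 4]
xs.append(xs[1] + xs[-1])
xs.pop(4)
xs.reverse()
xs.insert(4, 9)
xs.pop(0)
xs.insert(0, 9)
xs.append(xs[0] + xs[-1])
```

append xs[1]+xs[-1] = 6+4 = 10 → [7, 6, 5, 3, 4, 10]
pop(4) removes 4 → [7, 6, 5, 3, 10]
reverse → [10, 3, 5, 6, 7]
insert 9 at 4 → [10, 3, 5, 6, 9, 7]
pop(0) removes 10 → [3, 5, 6, 9, 7]
insert 9 at 0 → [9, 3, 5, 6, 9, 7]
append xs[0]+xs[-1] = 9+7 = 16 → [9, 3, 5, 6, 9, 7, 16]

[9, 3, 5, 6, 9, 7, 16]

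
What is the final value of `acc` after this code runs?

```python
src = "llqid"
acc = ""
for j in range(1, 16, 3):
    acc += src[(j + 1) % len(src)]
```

j=1: add src[2]='q' → 'q'
j=4: add src[0]='l' → 'ql'
j=7: add src[3]='i' → 'qli'
j=10: add src[1]='l' → 'qlil'
j=13: add src[4]='d' → 'qlild'

'qlild'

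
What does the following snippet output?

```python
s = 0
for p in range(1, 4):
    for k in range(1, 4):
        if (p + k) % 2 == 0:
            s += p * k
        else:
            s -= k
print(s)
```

p=1,k=1: even sum, s = 0+1 = 1
p=1,k=2: odd sum, s = 1-2 = -1
p=1,k=3: even sum, s = (-1)+3 = 2
p=2,k=1: odd sum, s = 2-1 = 1
p=2,k=2: even sum, s = 1+4 = 5
p=2,k=3: odd sum, s = 5-3 = 2
p=3,k=1: even sum, s = 2+3 = 5
p=3,k=2: odd sum, s = 5-2 = 3
p=3,k=3: even sum, s = 3+9 = 12

12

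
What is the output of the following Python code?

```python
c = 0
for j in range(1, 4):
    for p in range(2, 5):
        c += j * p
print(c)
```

j=1,p=2: c = 0+2 = 2
j=1,p=3: c = 2+3 = 5
j=1,p=4: c = 5+4 = 9
j=2,p=2: c = 9+4 = 13
j=2,p=3: c = 13+6 = 19
j=2,p=4: c = 19+8 = 27
j=3,p=2: c = 27+6 = 33
j=3,p=3: c = 33+9 = 42
j=3,p=4: c = 42+12 = 54

54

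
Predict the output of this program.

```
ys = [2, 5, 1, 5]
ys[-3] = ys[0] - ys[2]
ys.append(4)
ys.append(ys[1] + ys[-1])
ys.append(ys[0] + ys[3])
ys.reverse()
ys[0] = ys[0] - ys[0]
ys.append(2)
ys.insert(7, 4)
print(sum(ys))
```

ys[-3] = ys[0]-ys[2] = 2-1 = 1 → [2, 1, 1, 5]
append 4 → [2, 1, 1, 5, 4]
append ys[1]+ys[-1] = 1+4 = 5 → [2, 1, 1, 5, 4, 5]
append ys[0]+ys[3] = 2+5 = 7 → [2, 1, 1, 5, 4, 5, 7]
reverse → [7, 5, 4, 5, 1, 1, 2]
ys[0] = ys[0]-ys[0] = 7-7 = 0 → [0, 5, 4, 5, 1, 1, 2]
append 2 → [0, 5, 4, 5, 1, 1, 2, 2]
insert 4 at 7 → [0, 5, 4, 5, 1, 1, 2, 4, 2]
sum = 24

24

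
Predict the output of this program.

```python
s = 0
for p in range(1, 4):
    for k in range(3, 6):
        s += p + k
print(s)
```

p=1,k=3: s = 0+4 = 4
p=1,k=4: s = 4+5 = 9
p=1,k=5: s = 9+6 = 15
p=2,k=3: s = 15+5 = 20
p=2,k=4: s = 20+6 = 26
p=2,k=5: s = 26+7 = 33
p=3,k=3: s = 33+6 = 39
p=3,k=4: s = 39+7 = 46
p=3,k=5: s = 46+8 = 54

54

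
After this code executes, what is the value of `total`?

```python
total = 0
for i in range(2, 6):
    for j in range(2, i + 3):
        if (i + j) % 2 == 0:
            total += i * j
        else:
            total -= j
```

130

i=2,j=2: even sum, total = 0+4 = 4
i=2,j=3: odd sum, total = 4-3 = 1
i=2,j=4: even sum, total = 1+8 = 9
i=3,j=2: odd sum, total = 9-2 = 7
i=3,j=3: even sum, total = 7+9 = 16
i=3,j=4: odd sum, total = 16-4 = 12
i=3,j=5: even sum, total = 12+15 = 27
i=4,j=2: even sum, total = 27+8 = 35
i=4,j=3: odd sum, total = 35-3 = 32
i=4,j=4: even sum, total = 32+16 = 48
i=4,j=5: odd sum, total = 48-5 = 43
i=4,j=6: even sum, total = 43+24 = 67
i=5,j=2: odd sum, total = 67-2 = 65
i=5,j=3: even sum, total = 65+15 = 80
i=5,j=4: odd sum, total = 80-4 = 76
i=5,j=5: even sum, total = 76+25 = 101
i=5,j=6: odd sum, total = 101-6 = 95
i=5,j=7: even sum, total = 95+35 = 130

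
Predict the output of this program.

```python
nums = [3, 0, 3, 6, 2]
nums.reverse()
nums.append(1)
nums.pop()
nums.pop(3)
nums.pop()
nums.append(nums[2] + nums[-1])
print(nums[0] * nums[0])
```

reverse → [2, 6, 3, 0, 3]
append 1 → [2, 6, 3, 0, 3, 1]
pop() removes 1 → [2, 6, 3, 0, 3]
pop(3) removes 0 → [2, 6, 3, 3]
pop() removes 3 → [2, 6, 3]
append nums[2]+nums[-1] = 3+3 = 6 → [2, 6, 3, 6]
nums[0]*nums[0] = 2*2 = 4

4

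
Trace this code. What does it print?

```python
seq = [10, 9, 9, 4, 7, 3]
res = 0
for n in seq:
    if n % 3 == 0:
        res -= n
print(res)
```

-21

n=10: not %3==0
n=9: %3==0, res = 0-9 = -9
n=9: %3==0, res = (-9)-9 = -18
n=4: not %3==0
n=7: not %3==0
n=3: %3==0, res = (-18)-3 = -21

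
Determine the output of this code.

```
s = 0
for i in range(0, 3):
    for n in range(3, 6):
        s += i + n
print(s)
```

45

i=0,n=3: s = 0+3 = 3
i=0,n=4: s = 3+4 = 7
i=0,n=5: s = 7+5 = 12
i=1,n=3: s = 12+4 = 16
i=1,n=4: s = 16+5 = 21
i=1,n=5: s = 21+6 = 27
i=2,n=3: s = 27+5 = 32
i=2,n=4: s = 32+6 = 38
i=2,n=5: s = 38+7 = 45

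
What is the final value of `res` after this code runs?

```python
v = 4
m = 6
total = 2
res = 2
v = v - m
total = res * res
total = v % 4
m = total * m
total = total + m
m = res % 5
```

v = 4-6 = -2
total = 2*2 = 4
total = (-2)%4 = 2
m = 2*6 = 12
total = 2+12 = 14
m = 2%5 = 2

2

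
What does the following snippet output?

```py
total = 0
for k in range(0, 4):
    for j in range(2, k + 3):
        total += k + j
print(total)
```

k=0,j=2: total = 0+2 = 2
k=1,j=2: total = 2+3 = 5
k=1,j=3: total = 5+4 = 9
k=2,j=2: total = 9+4 = 13
k=2,j=3: total = 13+5 = 18
k=2,j=4: total = 18+6 = 24
k=3,j=2: total = 24+5 = 29
k=3,j=3: total = 29+6 = 35
k=3,j=4: total = 35+7 = 42
k=3,j=5: total = 42+8 = 50

50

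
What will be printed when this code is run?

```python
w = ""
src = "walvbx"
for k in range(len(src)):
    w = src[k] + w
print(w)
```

k=0: prepend 'w' → 'w'
k=1: prepend 'a' → 'aw'
k=2: prepend 'l' → 'law'
k=3: prepend 'v' → 'vlaw'
k=4: prepend 'b' → 'bvlaw'
k=5: prepend 'x' → 'xbvlaw'

xbvlaw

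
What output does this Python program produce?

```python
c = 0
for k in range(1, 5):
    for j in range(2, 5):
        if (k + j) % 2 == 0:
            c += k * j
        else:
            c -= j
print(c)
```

30

k=1,j=2: odd sum, c = 0-2 = -2
k=1,j=3: even sum, c = (-2)+3 = 1
k=1,j=4: odd sum, c = 1-4 = -3
k=2,j=2: even sum, c = (-3)+4 = 1
k=2,j=3: odd sum, c = 1-3 = -2
k=2,j=4: even sum, c = (-2)+8 = 6
k=3,j=2: odd sum, c = 6-2 = 4
k=3,j=3: even sum, c = 4+9 = 13
k=3,j=4: odd sum, c = 13-4 = 9
k=4,j=2: even sum, c = 9+8 = 17
k=4,j=3: odd sum, c = 17-3 = 14
k=4,j=4: even sum, c = 14+16 = 30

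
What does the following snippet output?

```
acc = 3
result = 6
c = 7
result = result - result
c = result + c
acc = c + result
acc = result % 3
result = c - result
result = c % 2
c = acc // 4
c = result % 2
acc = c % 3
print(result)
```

result = 6-6 = 0
c = 0+7 = 7
acc = 7+0 = 7
acc = 0%3 = 0
result = 7-0 = 7
result = 7%2 = 1
c = 0//4 = 0
c = 1%2 = 1
acc = 1%3 = 1

1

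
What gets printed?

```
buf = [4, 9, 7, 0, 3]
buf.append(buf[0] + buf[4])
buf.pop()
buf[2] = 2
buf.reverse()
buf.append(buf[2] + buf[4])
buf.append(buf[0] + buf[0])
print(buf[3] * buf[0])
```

27

append buf[0]+buf[4] = 4+3 = 7 → [4, 9, 7, 0, 3, 7]
pop() removes 7 → [4, 9, 7, 0, 3]
buf[2] = 2 → [4, 9, 2, 0, 3]
reverse → [3, 0, 2, 9, 4]
append buf[2]+buf[4] = 2+4 = 6 → [3, 0, 2, 9, 4, 6]
append buf[0]+buf[0] = 3+3 = 6 → [3, 0, 2, 9, 4, 6, 6]
buf[3]*buf[0] = 9*3 = 27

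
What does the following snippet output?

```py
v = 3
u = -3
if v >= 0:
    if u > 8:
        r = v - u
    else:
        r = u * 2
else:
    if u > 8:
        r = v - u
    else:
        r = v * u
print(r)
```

-6

v=3, u=-3
v >= 0 is True; u > 8 is False
→ r = u * 2 = -6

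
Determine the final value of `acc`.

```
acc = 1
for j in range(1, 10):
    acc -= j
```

-44

j=1: acc = 1-1 = 0
j=2: acc = 0-2 = -2
j=3: acc = (-2)-3 = -5
j=4: acc = (-5)-4 = -9
j=5: acc = (-9)-5 = -14
j=6: acc = (-14)-6 = -20
j=7: acc = (-20)-7 = -27
j=8: acc = (-27)-8 = -35
j=9: acc = (-35)-9 = -44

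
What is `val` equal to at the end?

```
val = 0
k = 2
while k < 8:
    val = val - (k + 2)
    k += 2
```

k=2: val = 0-4 = -4
k=4: val = (-4)-6 = -10
k=6: val = (-10)-8 = -18

-18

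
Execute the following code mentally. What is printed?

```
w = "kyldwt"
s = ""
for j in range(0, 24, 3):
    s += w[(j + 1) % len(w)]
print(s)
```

j=0: add w[1]='y' → 'y'
j=3: add w[4]='w' → 'yw'
j=6: add w[1]='y' → 'ywy'
j=9: add w[4]='w' → 'ywyw'
j=12: add w[1]='y' → 'ywywy'
j=15: add w[4]='w' → 'ywywyw'
j=18: add w[1]='y' → 'ywywywy'
j=21: add w[4]='w' → 'ywywywyw'

ywywywyw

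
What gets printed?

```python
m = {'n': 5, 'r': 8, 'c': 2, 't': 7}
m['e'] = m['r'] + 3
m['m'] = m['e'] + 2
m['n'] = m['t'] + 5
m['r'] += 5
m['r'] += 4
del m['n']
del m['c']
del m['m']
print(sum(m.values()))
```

m['e'] = m['r']+3 = 11 → {'n': 5, 'r': 8, 'c': 2, 't': 7, 'e': 11}
m['m'] = m['e']+2 = 13 → {'n': 5, 'r': 8, 'c': 2, 't': 7, 'e': 11, 'm': 13}
m['n'] = m['t']+5 = 12 → {'n': 12, 'r': 8, 'c': 2, 't': 7, 'e': 11, 'm': 13}
m['r'] = 8+5 = 13 → {'n': 12, 'r': 13, 'c': 2, 't': 7, 'e': 11, 'm': 13}
m['r'] = 13+4 = 17 → {'n': 12, 'r': 17, 'c': 2, 't': 7, 'e': 11, 'm': 13}
del 'n' → {'r': 17, 'c': 2, 't': 7, 'e': 11, 'm': 13}
del 'c' → {'r': 17, 't': 7, 'e': 11, 'm': 13}
del 'm' → {'r': 17, 't': 7, 'e': 11}
sum of values = 35

35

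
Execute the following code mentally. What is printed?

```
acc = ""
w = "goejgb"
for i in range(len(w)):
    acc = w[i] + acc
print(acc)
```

bgjeog

i=0: prepend 'g' → 'g'
i=1: prepend 'o' → 'og'
i=2: prepend 'e' → 'eog'
i=3: prepend 'j' → 'jeog'
i=4: prepend 'g' → 'gjeog'
i=5: prepend 'b' → 'bgjeog'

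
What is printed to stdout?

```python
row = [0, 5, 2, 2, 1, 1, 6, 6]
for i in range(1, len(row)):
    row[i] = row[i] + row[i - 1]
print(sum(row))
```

i=1: row[1] = 5+0 = 5 → [0, 5, 2, 2, 1, 1, 6, 6]
i=2: row[2] = 2+5 = 7 → [0, 5, 7, 2, 1, 1, 6, 6]
i=3: row[3] = 2+7 = 9 → [0, 5, 7, 9, 1, 1, 6, 6]
i=4: row[4] = 1+9 = 10 → [0, 5, 7, 9, 10, 1, 6, 6]
i=5: row[5] = 1+10 = 11 → [0, 5, 7, 9, 10, 11, 6, 6]
i=6: row[6] = 6+11 = 17 → [0, 5, 7, 9, 10, 11, 17, 6]
i=7: row[7] = 6+17 = 23 → [0, 5, 7, 9, 10, 11, 17, 23]
sum = 82

82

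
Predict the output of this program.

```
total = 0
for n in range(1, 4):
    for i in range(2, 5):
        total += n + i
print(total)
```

45

n=1,i=2: total = 0+3 = 3
n=1,i=3: total = 3+4 = 7
n=1,i=4: total = 7+5 = 12
n=2,i=2: total = 12+4 = 16
n=2,i=3: total = 16+5 = 21
n=2,i=4: total = 21+6 = 27
n=3,i=2: total = 27+5 = 32
n=3,i=3: total = 32+6 = 38
n=3,i=4: total = 38+7 = 45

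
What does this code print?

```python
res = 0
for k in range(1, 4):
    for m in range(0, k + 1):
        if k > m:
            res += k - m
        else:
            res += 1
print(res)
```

13

k=1,m=0: 1>0, res = 0+1 = 1
k=1,m=1: not 1>1, res = 1+1 = 2
k=2,m=0: 2>0, res = 2+2 = 4
k=2,m=1: 2>1, res = 4+1 = 5
k=2,m=2: not 2>2, res = 5+1 = 6
k=3,m=0: 3>0, res = 6+3 = 9
k=3,m=1: 3>1, res = 9+2 = 11
k=3,m=2: 3>2, res = 11+1 = 12
k=3,m=3: not 3>3, res = 12+1 = 13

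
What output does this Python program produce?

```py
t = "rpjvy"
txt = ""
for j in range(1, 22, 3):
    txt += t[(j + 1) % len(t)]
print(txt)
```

j=1: add t[2]='j' → 'j'
j=4: add t[0]='r' → 'jr'
j=7: add t[3]='v' → 'jrv'
j=10: add t[1]='p' → 'jrvp'
j=13: add t[4]='y' → 'jrvpy'
j=16: add t[2]='j' → 'jrvpyj'
j=19: add t[0]='r' → 'jrvpyjr'

jrvpyjr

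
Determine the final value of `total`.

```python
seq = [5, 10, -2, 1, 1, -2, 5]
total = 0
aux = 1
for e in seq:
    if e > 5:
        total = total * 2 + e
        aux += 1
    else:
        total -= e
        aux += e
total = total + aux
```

e=5: not >5, total = 0-5 = -5; aux=6
e=10: >5, total = (-5)*2+10 = 0; aux=7
e=-2: not >5, total = 0-(-2) = 2; aux=5
e=1: not >5, total = 2-1 = 1; aux=6
e=1: not >5, total = 1-1 = 0; aux=7
e=-2: not >5, total = 0-(-2) = 2; aux=5
e=5: not >5, total = 2-5 = -3; aux=10
total+aux = (-3)+10 = 7

7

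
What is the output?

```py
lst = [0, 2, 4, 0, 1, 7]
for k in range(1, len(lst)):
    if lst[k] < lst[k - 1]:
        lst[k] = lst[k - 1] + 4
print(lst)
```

[0, 2, 4, 8, 12, 16]

k=1: 2>=0, unchanged → [0, 2, 4, 0, 1, 7]
k=2: 4>=2, unchanged → [0, 2, 4, 0, 1, 7]
k=3: 0<4, lst[3] = 4+4 = 8 → [0, 2, 4, 8, 1, 7]
k=4: 1<8, lst[4] = 8+4 = 12 → [0, 2, 4, 8, 12, 7]
k=5: 7<12, lst[5] = 12+4 = 16 → [0, 2, 4, 8, 12, 16]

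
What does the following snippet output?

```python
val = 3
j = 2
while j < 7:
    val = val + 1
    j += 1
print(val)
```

j=2: val = 3+1 = 4
j=3: val = 4+1 = 5
j=4: val = 5+1 = 6
j=5: val = 6+1 = 7
j=6: val = 7+1 = 8

8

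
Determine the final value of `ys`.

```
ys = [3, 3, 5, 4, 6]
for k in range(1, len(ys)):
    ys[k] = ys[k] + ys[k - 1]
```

[3, 6, 11, 15, 21]

k=1: ys[1] = 3+3 = 6 → [3, 6, 5, 4, 6]
k=2: ys[2] = 5+6 = 11 → [3, 6, 11, 4, 6]
k=3: ys[3] = 4+11 = 15 → [3, 6, 11, 15, 6]
k=4: ys[4] = 6+15 = 21 → [3, 6, 11, 15, 21]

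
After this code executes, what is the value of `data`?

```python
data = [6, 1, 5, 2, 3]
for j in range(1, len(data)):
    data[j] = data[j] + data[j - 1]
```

j=1: data[1] = 1+6 = 7 → [6, 7, 5, 2, 3]
j=2: data[2] = 5+7 = 12 → [6, 7, 12, 2, 3]
j=3: data[3] = 2+12 = 14 → [6, 7, 12, 14, 3]
j=4: data[4] = 3+14 = 17 → [6, 7, 12, 14, 17]

[6, 7, 12, 14, 17]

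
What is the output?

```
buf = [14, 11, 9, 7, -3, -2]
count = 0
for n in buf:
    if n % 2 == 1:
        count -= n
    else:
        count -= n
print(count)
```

-36

n=14: not odd, count = 0-14 = -14
n=11: odd, count = (-14)-11 = -25
n=9: odd, count = (-25)-9 = -34
n=7: odd, count = (-34)-7 = -41
n=-3: odd, count = (-41)-(-3) = -38
n=-2: not odd, count = (-38)-(-2) = -36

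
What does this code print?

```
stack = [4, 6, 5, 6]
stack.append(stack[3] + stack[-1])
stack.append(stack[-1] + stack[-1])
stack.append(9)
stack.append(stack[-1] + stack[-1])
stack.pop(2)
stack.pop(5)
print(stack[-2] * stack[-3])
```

288

append stack[3]+stack[-1] = 6+6 = 12 → [4, 6, 5, 6, 12]
append stack[-1]+stack[-1] = 12+12 = 24 → [4, 6, 5, 6, 12, 24]
append 9 → [4, 6, 5, 6, 12, 24, 9]
append stack[-1]+stack[-1] = 9+9 = 18 → [4, 6, 5, 6, 12, 24, 9, 18]
pop(2) removes 5 → [4, 6, 6, 12, 24, 9, 18]
pop(5) removes 9 → [4, 6, 6, 12, 24, 18]
stack[-2]*stack[-3] = 24*12 = 288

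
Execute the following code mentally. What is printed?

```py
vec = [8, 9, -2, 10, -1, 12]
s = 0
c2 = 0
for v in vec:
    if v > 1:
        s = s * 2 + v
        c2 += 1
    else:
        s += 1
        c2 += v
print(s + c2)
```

139

v=8: >1, s = 0*2+8 = 8; c2=1
v=9: >1, s = 8*2+9 = 25; c2=2
v=-2: not >1, s = 25+1 = 26; c2=0
v=10: >1, s = 26*2+10 = 62; c2=1
v=-1: not >1, s = 62+1 = 63; c2=0
v=12: >1, s = 63*2+12 = 138; c2=1
s+c2 = 138+1 = 139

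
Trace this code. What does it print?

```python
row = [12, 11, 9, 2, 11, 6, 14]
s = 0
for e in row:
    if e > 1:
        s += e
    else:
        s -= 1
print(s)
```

e=12: >1, s = 0+12 = 12
e=11: >1, s = 12+11 = 23
e=9: >1, s = 23+9 = 32
e=2: >1, s = 32+2 = 34
e=11: >1, s = 34+11 = 45
e=6: >1, s = 45+6 = 51
e=14: >1, s = 51+14 = 65

65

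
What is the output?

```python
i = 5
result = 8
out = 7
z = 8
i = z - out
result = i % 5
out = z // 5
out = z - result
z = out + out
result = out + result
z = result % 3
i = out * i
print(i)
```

7

i = 8-7 = 1
result = 1%5 = 1
out = 8//5 = 1
out = 8-1 = 7
z = 7+7 = 14
result = 7+1 = 8
z = 8%3 = 2
i = 7*1 = 7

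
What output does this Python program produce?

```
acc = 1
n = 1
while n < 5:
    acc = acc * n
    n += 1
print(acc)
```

n=1: acc = 1*1 = 1
n=2: acc = 1*2 = 2
n=3: acc = 2*3 = 6
n=4: acc = 6*4 = 24

24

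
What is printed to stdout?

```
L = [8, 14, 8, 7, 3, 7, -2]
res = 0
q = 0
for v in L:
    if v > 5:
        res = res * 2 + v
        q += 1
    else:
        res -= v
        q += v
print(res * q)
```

1734

v=8: >5, res = 0*2+8 = 8; q=1
v=14: >5, res = 8*2+14 = 30; q=2
v=8: >5, res = 30*2+8 = 68; q=3
v=7: >5, res = 68*2+7 = 143; q=4
v=3: not >5, res = 143-3 = 140; q=7
v=7: >5, res = 140*2+7 = 287; q=8
v=-2: not >5, res = 287-(-2) = 289; q=6
res*q = 289*6 = 1734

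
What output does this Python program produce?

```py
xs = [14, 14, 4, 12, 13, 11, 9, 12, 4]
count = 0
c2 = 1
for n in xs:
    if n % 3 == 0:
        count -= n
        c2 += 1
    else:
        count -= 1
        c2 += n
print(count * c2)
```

n=14: not %3==0, count = 0-1 = -1; c2=15
n=14: not %3==0, count = (-1)-1 = -2; c2=29
n=4: not %3==0, count = (-2)-1 = -3; c2=33
n=12: %3==0, count = (-3)-12 = -15; c2=34
n=13: not %3==0, count = (-15)-1 = -16; c2=47
n=11: not %3==0, count = (-16)-1 = -17; c2=58
n=9: %3==0, count = (-17)-9 = -26; c2=59
n=12: %3==0, count = (-26)-12 = -38; c2=60
n=4: not %3==0, count = (-38)-1 = -39; c2=64
count*c2 = (-39)*64 = -2496

-2496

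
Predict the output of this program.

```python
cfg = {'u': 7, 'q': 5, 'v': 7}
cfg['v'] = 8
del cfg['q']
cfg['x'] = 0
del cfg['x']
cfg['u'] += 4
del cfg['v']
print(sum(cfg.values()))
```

cfg['v'] = 8 → {'u': 7, 'q': 5, 'v': 8}
del 'q' → {'u': 7, 'v': 8}
cfg['x'] = 0 → {'u': 7, 'v': 8, 'x': 0}
del 'x' → {'u': 7, 'v': 8}
cfg['u'] = 7+4 = 11 → {'u': 11, 'v': 8}
del 'v' → {'u': 11}
sum of values = 11

11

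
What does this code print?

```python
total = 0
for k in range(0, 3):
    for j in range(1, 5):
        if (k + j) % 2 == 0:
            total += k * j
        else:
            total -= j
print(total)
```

2

k=0,j=1: odd sum, total = 0-1 = -1
k=0,j=2: even sum, total = (-1)+0 = -1
k=0,j=3: odd sum, total = (-1)-3 = -4
k=0,j=4: even sum, total = (-4)+0 = -4
k=1,j=1: even sum, total = (-4)+1 = -3
k=1,j=2: odd sum, total = (-3)-2 = -5
k=1,j=3: even sum, total = (-5)+3 = -2
k=1,j=4: odd sum, total = (-2)-4 = -6
k=2,j=1: odd sum, total = (-6)-1 = -7
k=2,j=2: even sum, total = (-7)+4 = -3
k=2,j=3: odd sum, total = (-3)-3 = -6
k=2,j=4: even sum, total = (-6)+8 = 2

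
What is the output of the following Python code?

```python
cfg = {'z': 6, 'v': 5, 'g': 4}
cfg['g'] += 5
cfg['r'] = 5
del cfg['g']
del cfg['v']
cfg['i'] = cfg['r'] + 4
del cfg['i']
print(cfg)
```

cfg['g'] = 4+5 = 9 → {'z': 6, 'v': 5, 'g': 9}
cfg['r'] = 5 → {'z': 6, 'v': 5, 'g': 9, 'r': 5}
del 'g' → {'z': 6, 'v': 5, 'r': 5}
del 'v' → {'z': 6, 'r': 5}
cfg['i'] = cfg['r']+4 = 9 → {'z': 6, 'r': 5, 'i': 9}
del 'i' → {'z': 6, 'r': 5}

{'z': 6, 'r': 5}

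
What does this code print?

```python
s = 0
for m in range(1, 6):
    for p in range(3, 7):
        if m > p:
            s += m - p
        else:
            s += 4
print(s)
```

m=1,p=3: not 1>3, s = 0+4 = 4
m=1,p=4: not 1>4, s = 4+4 = 8
m=1,p=5: not 1>5, s = 8+4 = 12
m=1,p=6: not 1>6, s = 12+4 = 16
m=2,p=3: not 2>3, s = 16+4 = 20
m=2,p=4: not 2>4, s = 20+4 = 24
m=2,p=5: not 2>5, s = 24+4 = 28
m=2,p=6: not 2>6, s = 28+4 = 32
m=3,p=3: not 3>3, s = 32+4 = 36
m=3,p=4: not 3>4, s = 36+4 = 40
m=3,p=5: not 3>5, s = 40+4 = 44
m=3,p=6: not 3>6, s = 44+4 = 48
m=4,p=3: 4>3, s = 48+1 = 49
m=4,p=4: not 4>4, s = 49+4 = 53
m=4,p=5: not 4>5, s = 53+4 = 57
m=4,p=6: not 4>6, s = 57+4 = 61
m=5,p=3: 5>3, s = 61+2 = 63
m=5,p=4: 5>4, s = 63+1 = 64
m=5,p=5: not 5>5, s = 64+4 = 68
m=5,p=6: not 5>6, s = 68+4 = 72

72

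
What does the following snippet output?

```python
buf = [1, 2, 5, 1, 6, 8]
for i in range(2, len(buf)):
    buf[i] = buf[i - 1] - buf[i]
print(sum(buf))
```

i=2: buf[2] = 2-5 = -3 → [1, 2, -3, 1, 6, 8]
i=3: buf[3] = (-3)-1 = -4 → [1, 2, -3, -4, 6, 8]
i=4: buf[4] = (-4)-6 = -10 → [1, 2, -3, -4, -10, 8]
i=5: buf[5] = (-10)-8 = -18 → [1, 2, -3, -4, -10, -18]
sum = -32

-32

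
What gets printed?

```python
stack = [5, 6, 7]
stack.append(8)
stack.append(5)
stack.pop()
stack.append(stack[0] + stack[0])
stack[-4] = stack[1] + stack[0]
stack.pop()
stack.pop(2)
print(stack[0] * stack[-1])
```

40

append 8 → [5, 6, 7, 8]
append 5 → [5, 6, 7, 8, 5]
pop() removes 5 → [5, 6, 7, 8]
append stack[0]+stack[0] = 5+5 = 10 → [5, 6, 7, 8, 10]
stack[-4] = stack[1]+stack[0] = 6+5 = 11 → [5, 11, 7, 8, 10]
pop() removes 10 → [5, 11, 7, 8]
pop(2) removes 7 → [5, 11, 8]
stack[0]*stack[-1] = 5*8 = 40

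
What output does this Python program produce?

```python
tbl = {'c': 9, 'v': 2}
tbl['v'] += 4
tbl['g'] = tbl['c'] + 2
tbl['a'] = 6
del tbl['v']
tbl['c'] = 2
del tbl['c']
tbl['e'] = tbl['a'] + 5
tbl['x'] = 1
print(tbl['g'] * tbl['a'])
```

66

tbl['v'] = 2+4 = 6 → {'c': 9, 'v': 6}
tbl['g'] = tbl['c']+2 = 11 → {'c': 9, 'v': 6, 'g': 11}
tbl['a'] = 6 → {'c': 9, 'v': 6, 'g': 11, 'a': 6}
del 'v' → {'c': 9, 'g': 11, 'a': 6}
tbl['c'] = 2 → {'c': 2, 'g': 11, 'a': 6}
del 'c' → {'g': 11, 'a': 6}
tbl['e'] = tbl['a']+5 = 11 → {'g': 11, 'a': 6, 'e': 11}
tbl['x'] = 1 → {'g': 11, 'a': 6, 'e': 11, 'x': 1}
tbl['g']*tbl['a'] = 11*6 = 66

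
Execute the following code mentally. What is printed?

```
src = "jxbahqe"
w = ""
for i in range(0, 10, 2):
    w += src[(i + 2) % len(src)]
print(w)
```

i=0: add src[2]='b' → 'b'
i=2: add src[4]='h' → 'bh'
i=4: add src[6]='e' → 'bhe'
i=6: add src[1]='x' → 'bhex'
i=8: add src[3]='a' → 'bhexa'

bhexa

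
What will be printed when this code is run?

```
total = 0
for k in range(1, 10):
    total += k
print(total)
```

k=1: total = 0+1 = 1
k=2: total = 1+2 = 3
k=3: total = 3+3 = 6
k=4: total = 6+4 = 10
k=5: total = 10+5 = 15
k=6: total = 15+6 = 21
k=7: total = 21+7 = 28
k=8: total = 28+8 = 36
k=9: total = 36+9 = 45

45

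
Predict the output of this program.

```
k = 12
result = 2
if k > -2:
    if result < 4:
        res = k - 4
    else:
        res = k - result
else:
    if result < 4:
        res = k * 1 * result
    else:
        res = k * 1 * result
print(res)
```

k=12, result=2
k > -2 is True; result < 4 is True
→ res = k - 4 = 8

8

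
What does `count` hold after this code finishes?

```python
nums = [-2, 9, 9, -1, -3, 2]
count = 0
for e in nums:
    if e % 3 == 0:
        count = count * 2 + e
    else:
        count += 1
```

e=-2: not %3==0, count = 0+1 = 1
e=9: %3==0, count = 1*2+9 = 11
e=9: %3==0, count = 11*2+9 = 31
e=-1: not %3==0, count = 31+1 = 32
e=-3: %3==0, count = 32*2+(-3) = 61
e=2: not %3==0, count = 61+1 = 62

62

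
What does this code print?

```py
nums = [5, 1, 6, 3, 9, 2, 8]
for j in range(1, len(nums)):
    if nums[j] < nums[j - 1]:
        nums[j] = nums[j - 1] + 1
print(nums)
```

j=1: 1<5, nums[1] = 5+1 = 6 → [5, 6, 6, 3, 9, 2, 8]
j=2: 6>=6, unchanged → [5, 6, 6, 3, 9, 2, 8]
j=3: 3<6, nums[3] = 6+1 = 7 → [5, 6, 6, 7, 9, 2, 8]
j=4: 9>=7, unchanged → [5, 6, 6, 7, 9, 2, 8]
j=5: 2<9, nums[5] = 9+1 = 10 → [5, 6, 6, 7, 9, 10, 8]
j=6: 8<10, nums[6] = 10+1 = 11 → [5, 6, 6, 7, 9, 10, 11]

[5, 6, 6, 7, 9, 10, 11]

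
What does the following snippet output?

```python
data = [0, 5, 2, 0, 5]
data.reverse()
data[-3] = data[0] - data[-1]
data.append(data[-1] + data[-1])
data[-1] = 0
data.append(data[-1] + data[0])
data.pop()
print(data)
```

reverse → [5, 0, 2, 5, 0]
data[-3] = data[0]-data[-1] = 5-0 = 5 → [5, 0, 5, 5, 0]
append data[-1]+data[-1] = 0+0 = 0 → [5, 0, 5, 5, 0, 0]
data[-1] = 0 → [5, 0, 5, 5, 0, 0]
append data[-1]+data[0] = 0+5 = 5 → [5, 0, 5, 5, 0, 0, 5]
pop() removes 5 → [5, 0, 5, 5, 0, 0]

[5, 0, 5, 5, 0, 0]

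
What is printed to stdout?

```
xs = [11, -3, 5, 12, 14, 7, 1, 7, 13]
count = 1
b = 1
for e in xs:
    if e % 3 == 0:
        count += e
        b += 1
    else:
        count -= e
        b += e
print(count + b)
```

13

e=11: not %3==0, count = 1-11 = -10; b=12
e=-3: %3==0, count = (-10)+(-3) = -13; b=13
e=5: not %3==0, count = (-13)-5 = -18; b=18
e=12: %3==0, count = (-18)+12 = -6; b=19
e=14: not %3==0, count = (-6)-14 = -20; b=33
e=7: not %3==0, count = (-20)-7 = -27; b=40
e=1: not %3==0, count = (-27)-1 = -28; b=41
e=7: not %3==0, count = (-28)-7 = -35; b=48
e=13: not %3==0, count = (-35)-13 = -48; b=61
count+b = (-48)+61 = 13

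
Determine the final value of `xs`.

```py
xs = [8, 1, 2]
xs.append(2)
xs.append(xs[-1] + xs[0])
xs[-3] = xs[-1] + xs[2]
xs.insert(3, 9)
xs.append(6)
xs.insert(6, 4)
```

[8, 1, 12, 9, 2, 10, 4, 6]

append 2 → [8, 1, 2, 2]
append xs[-1]+xs[0] = 2+8 = 10 → [8, 1, 2, 2, 10]
xs[-3] = xs[-1]+xs[2] = 10+2 = 12 → [8, 1, 12, 2, 10]
insert 9 at 3 → [8, 1, 12, 9, 2, 10]
append 6 → [8, 1, 12, 9, 2, 10, 6]
insert 4 at 6 → [8, 1, 12, 9, 2, 10, 4, 6]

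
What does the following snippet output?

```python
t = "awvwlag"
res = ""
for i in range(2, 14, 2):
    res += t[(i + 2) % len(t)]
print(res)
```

i=2: add t[4]='l' → 'l'
i=4: add t[6]='g' → 'lg'
i=6: add t[1]='w' → 'lgw'
i=8: add t[3]='w' → 'lgww'
i=10: add t[5]='a' → 'lgwwa'
i=12: add t[0]='a' → 'lgwwaa'

lgwwaa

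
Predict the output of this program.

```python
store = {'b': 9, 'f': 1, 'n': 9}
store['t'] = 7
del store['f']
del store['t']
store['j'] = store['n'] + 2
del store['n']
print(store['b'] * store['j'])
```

99

store['t'] = 7 → {'b': 9, 'f': 1, 'n': 9, 't': 7}
del 'f' → {'b': 9, 'n': 9, 't': 7}
del 't' → {'b': 9, 'n': 9}
store['j'] = store['n']+2 = 11 → {'b': 9, 'n': 9, 'j': 11}
del 'n' → {'b': 9, 'j': 11}
store['b']*store['j'] = 9*11 = 99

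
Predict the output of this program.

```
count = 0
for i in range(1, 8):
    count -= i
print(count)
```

-28

i=1: count = 0-1 = -1
i=2: count = (-1)-2 = -3
i=3: count = (-3)-3 = -6
i=4: count = (-6)-4 = -10
i=5: count = (-10)-5 = -15
i=6: count = (-15)-6 = -21
i=7: count = (-21)-7 = -28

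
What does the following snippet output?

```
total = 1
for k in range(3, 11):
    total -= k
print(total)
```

-51

k=3: total = 1-3 = -2
k=4: total = (-2)-4 = -6
k=5: total = (-6)-5 = -11
k=6: total = (-11)-6 = -17
k=7: total = (-17)-7 = -24
k=8: total = (-24)-8 = -32
k=9: total = (-32)-9 = -41
k=10: total = (-41)-10 = -51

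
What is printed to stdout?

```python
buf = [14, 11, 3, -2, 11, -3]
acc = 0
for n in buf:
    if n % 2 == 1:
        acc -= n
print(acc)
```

n=14: not odd
n=11: odd, acc = 0-11 = -11
n=3: odd, acc = (-11)-3 = -14
n=-2: not odd
n=11: odd, acc = (-14)-11 = -25
n=-3: odd, acc = (-25)-(-3) = -22

-22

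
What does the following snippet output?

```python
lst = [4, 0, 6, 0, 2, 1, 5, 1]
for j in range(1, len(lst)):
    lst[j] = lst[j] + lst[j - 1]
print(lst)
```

[4, 4, 10, 10, 12, 13, 18, 19]

j=1: lst[1] = 0+4 = 4 → [4, 4, 6, 0, 2, 1, 5, 1]
j=2: lst[2] = 6+4 = 10 → [4, 4, 10, 0, 2, 1, 5, 1]
j=3: lst[3] = 0+10 = 10 → [4, 4, 10, 10, 2, 1, 5, 1]
j=4: lst[4] = 2+10 = 12 → [4, 4, 10, 10, 12, 1, 5, 1]
j=5: lst[5] = 1+12 = 13 → [4, 4, 10, 10, 12, 13, 5, 1]
j=6: lst[6] = 5+13 = 18 → [4, 4, 10, 10, 12, 13, 18, 1]
j=7: lst[7] = 1+18 = 19 → [4, 4, 10, 10, 12, 13, 18, 19]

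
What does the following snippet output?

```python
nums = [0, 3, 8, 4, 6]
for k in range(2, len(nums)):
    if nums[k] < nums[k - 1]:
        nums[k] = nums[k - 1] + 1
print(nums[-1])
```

k=2: 8>=3, unchanged → [0, 3, 8, 4, 6]
k=3: 4<8, nums[3] = 8+1 = 9 → [0, 3, 8, 9, 6]
k=4: 6<9, nums[4] = 9+1 = 10 → [0, 3, 8, 9, 10]

10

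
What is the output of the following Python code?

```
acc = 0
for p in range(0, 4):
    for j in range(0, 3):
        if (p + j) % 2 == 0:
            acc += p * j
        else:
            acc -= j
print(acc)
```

2

p=0,j=0: even sum, acc = 0+0 = 0
p=0,j=1: odd sum, acc = 0-1 = -1
p=0,j=2: even sum, acc = (-1)+0 = -1
p=1,j=0: odd sum, acc = (-1)-0 = -1
p=1,j=1: even sum, acc = (-1)+1 = 0
p=1,j=2: odd sum, acc = 0-2 = -2
p=2,j=0: even sum, acc = (-2)+0 = -2
p=2,j=1: odd sum, acc = (-2)-1 = -3
p=2,j=2: even sum, acc = (-3)+4 = 1
p=3,j=0: odd sum, acc = 1-0 = 1
p=3,j=1: even sum, acc = 1+3 = 4
p=3,j=2: odd sum, acc = 4-2 = 2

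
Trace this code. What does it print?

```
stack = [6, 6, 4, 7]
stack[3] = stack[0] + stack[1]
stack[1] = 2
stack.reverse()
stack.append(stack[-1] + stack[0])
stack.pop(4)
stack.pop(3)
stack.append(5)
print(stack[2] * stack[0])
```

stack[3] = stack[0]+stack[1] = 6+6 = 12 → [6, 6, 4, 12]
stack[1] = 2 → [6, 2, 4, 12]
reverse → [12, 4, 2, 6]
append stack[-1]+stack[0] = 6+12 = 18 → [12, 4, 2, 6, 18]
pop(4) removes 18 → [12, 4, 2, 6]
pop(3) removes 6 → [12, 4, 2]
append 5 → [12, 4, 2, 5]
stack[2]*stack[0] = 2*12 = 24

24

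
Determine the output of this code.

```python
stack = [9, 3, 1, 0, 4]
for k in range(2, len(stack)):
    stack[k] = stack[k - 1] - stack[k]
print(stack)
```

k=2: stack[2] = 3-1 = 2 → [9, 3, 2, 0, 4]
k=3: stack[3] = 2-0 = 2 → [9, 3, 2, 2, 4]
k=4: stack[4] = 2-4 = -2 → [9, 3, 2, 2, -2]

[9, 3, 2, 2, -2]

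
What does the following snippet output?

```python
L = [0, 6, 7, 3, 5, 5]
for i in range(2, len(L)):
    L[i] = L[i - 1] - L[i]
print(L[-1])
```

-14

i=2: L[2] = 6-7 = -1 → [0, 6, -1, 3, 5, 5]
i=3: L[3] = (-1)-3 = -4 → [0, 6, -1, -4, 5, 5]
i=4: L[4] = (-4)-5 = -9 → [0, 6, -1, -4, -9, 5]
i=5: L[5] = (-9)-5 = -14 → [0, 6, -1, -4, -9, -14]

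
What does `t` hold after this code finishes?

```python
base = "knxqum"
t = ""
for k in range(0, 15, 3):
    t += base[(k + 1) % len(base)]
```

k=0: add base[1]='n' → 'n'
k=3: add base[4]='u' → 'nu'
k=6: add base[1]='n' → 'nun'
k=9: add base[4]='u' → 'nunu'
k=12: add base[1]='n' → 'nunun'

'nunun'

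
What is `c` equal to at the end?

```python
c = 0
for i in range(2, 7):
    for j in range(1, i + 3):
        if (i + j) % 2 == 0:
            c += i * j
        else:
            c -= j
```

240

i=2,j=1: odd sum, c = 0-1 = -1
i=2,j=2: even sum, c = (-1)+4 = 3
i=2,j=3: odd sum, c = 3-3 = 0
i=2,j=4: even sum, c = 0+8 = 8
i=3,j=1: even sum, c = 8+3 = 11
i=3,j=2: odd sum, c = 11-2 = 9
i=3,j=3: even sum, c = 9+9 = 18
i=3,j=4: odd sum, c = 18-4 = 14
i=3,j=5: even sum, c = 14+15 = 29
i=4,j=1: odd sum, c = 29-1 = 28
i=4,j=2: even sum, c = 28+8 = 36
i=4,j=3: odd sum, c = 36-3 = 33
i=4,j=4: even sum, c = 33+16 = 49
i=4,j=5: odd sum, c = 49-5 = 44
i=4,j=6: even sum, c = 44+24 = 68
i=5,j=1: even sum, c = 68+5 = 73
i=5,j=2: odd sum, c = 73-2 = 71
i=5,j=3: even sum, c = 71+15 = 86
i=5,j=4: odd sum, c = 86-4 = 82
i=5,j=5: even sum, c = 82+25 = 107
i=5,j=6: odd sum, c = 107-6 = 101
i=5,j=7: even sum, c = 101+35 = 136
i=6,j=1: odd sum, c = 136-1 = 135
i=6,j=2: even sum, c = 135+12 = 147
i=6,j=3: odd sum, c = 147-3 = 144
i=6,j=4: even sum, c = 144+24 = 168
i=6,j=5: odd sum, c = 168-5 = 163
i=6,j=6: even sum, c = 163+36 = 199
i=6,j=7: odd sum, c = 199-7 = 192
i=6,j=8: even sum, c = 192+48 = 240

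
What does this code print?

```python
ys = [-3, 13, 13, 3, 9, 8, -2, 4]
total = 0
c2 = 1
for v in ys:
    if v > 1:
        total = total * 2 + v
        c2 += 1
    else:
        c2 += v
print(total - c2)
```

v=-3: not >1; c2=-2
v=13: >1, total = 0*2+13 = 13; c2=-1
v=13: >1, total = 13*2+13 = 39; c2=0
v=3: >1, total = 39*2+3 = 81; c2=1
v=9: >1, total = 81*2+9 = 171; c2=2
v=8: >1, total = 171*2+8 = 350; c2=3
v=-2: not >1; c2=1
v=4: >1, total = 350*2+4 = 704; c2=2
total-c2 = 704-2 = 702

702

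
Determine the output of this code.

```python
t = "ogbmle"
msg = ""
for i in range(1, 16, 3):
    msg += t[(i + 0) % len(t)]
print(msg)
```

i=1: add t[1]='g' → 'g'
i=4: add t[4]='l' → 'gl'
i=7: add t[1]='g' → 'glg'
i=10: add t[4]='l' → 'glgl'
i=13: add t[1]='g' → 'glglg'

glglg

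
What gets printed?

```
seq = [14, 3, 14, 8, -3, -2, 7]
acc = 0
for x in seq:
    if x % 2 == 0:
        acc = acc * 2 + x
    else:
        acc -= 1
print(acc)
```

x=14: even, acc = 0*2+14 = 14
x=3: not even, acc = 14-1 = 13
x=14: even, acc = 13*2+14 = 40
x=8: even, acc = 40*2+8 = 88
x=-3: not even, acc = 88-1 = 87
x=-2: even, acc = 87*2+(-2) = 172
x=7: not even, acc = 172-1 = 171

171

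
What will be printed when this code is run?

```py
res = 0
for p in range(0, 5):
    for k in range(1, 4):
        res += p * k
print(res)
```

p=0,k=1: res = 0+0 = 0
p=0,k=2: res = 0+0 = 0
p=0,k=3: res = 0+0 = 0
p=1,k=1: res = 0+1 = 1
p=1,k=2: res = 1+2 = 3
p=1,k=3: res = 3+3 = 6
p=2,k=1: res = 6+2 = 8
p=2,k=2: res = 8+4 = 12
p=2,k=3: res = 12+6 = 18
p=3,k=1: res = 18+3 = 21
p=3,k=2: res = 21+6 = 27
p=3,k=3: res = 27+9 = 36
p=4,k=1: res = 36+4 = 40
p=4,k=2: res = 40+8 = 48
p=4,k=3: res = 48+12 = 60

60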